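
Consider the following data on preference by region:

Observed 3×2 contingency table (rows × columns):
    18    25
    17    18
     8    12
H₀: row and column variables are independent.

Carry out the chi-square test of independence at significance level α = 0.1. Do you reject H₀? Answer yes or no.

Row totals [43, 35, 20], col totals [43, 55], n=98
χ² = (18−18.87)²/18.87 + (25−24.13)²/24.13 + (17−15.36)²/15.36 + (18−19.64)²/19.64 + (8−8.78)²/8.78 + (12−11.22)²/11.22 = 0.5063
df = 2
p-value (upper-tail) = 0.77635
At α=0.1: p ≥ α → fail to reject H₀

reject H₀: no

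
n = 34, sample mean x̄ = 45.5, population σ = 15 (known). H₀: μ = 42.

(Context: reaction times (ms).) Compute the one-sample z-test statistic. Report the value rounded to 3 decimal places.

test statistic = 1.361

SE = σ/√n = 15/√34 = 2.5725
z = (x̄−μ₀)/SE = (45.5−42)/2.5725 = 1.3606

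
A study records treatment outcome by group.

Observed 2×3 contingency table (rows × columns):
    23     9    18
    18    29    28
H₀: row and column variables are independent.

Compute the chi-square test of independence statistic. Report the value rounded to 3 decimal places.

test statistic = 8.656

Row totals [50, 75], col totals [41, 38, 46], n=125
χ² = (23−16.40)²/16.40 + (9−15.20)²/15.20 + (18−18.40)²/18.40 + (18−24.60)²/24.60 + (29−22.80)²/22.80 + (28−27.60)²/27.60 = 8.6562
df = 2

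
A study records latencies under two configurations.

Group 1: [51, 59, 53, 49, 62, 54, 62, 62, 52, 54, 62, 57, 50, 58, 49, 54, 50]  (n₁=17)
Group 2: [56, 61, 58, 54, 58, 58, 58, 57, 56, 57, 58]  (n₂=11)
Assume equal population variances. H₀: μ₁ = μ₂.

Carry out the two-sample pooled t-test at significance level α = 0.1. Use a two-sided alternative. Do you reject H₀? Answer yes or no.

x̄₁=55.176, s₁=4.864, n₁=17
x̄₂=57.364, s₂=1.748, n₂=11
s_p² = [16·4.864² + 10·1.748²]/26 = 15.7314
SE = √(s_p²·(1/17+1/11)) = 1.5348
t = (55.176−57.364)/1.5348 = -1.4251
df = 26
p-value (two-sided) = 0.16603
At α=0.1: p ≥ α → fail to reject H₀

reject H₀: no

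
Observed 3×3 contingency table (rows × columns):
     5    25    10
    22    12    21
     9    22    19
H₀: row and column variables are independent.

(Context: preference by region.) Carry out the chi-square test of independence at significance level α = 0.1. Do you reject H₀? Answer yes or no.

reject H₀: yes

Row totals [40, 55, 50], col totals [36, 59, 50], n=145
χ² = (5−9.93)²/9.93 + (25−16.28)²/16.28 + (10−13.79)²/13.79 + (22−13.66)²/13.66 + (12−22.38)²/22.38 + (21−18.97)²/18.97 + (9−12.41)²/12.41 + (22−20.34)²/20.34 + (19−17.24)²/17.24 = 19.5523
df = 4
p-value (upper-tail) = 0.00061
At α=0.1: p < α → reject H₀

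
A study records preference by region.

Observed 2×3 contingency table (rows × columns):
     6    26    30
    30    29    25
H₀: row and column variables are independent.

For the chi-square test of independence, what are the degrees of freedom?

degrees of freedom = 2

df = (r−1)(c−1) = (2−1)·(3−1) = 2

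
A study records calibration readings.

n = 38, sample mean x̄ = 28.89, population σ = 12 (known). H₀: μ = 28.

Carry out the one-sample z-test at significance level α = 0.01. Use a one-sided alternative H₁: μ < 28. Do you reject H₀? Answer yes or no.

SE = σ/√n = 12/√38 = 1.9467
z = (x̄−μ₀)/SE = (28.89−28)/1.9467 = 0.4572
p-value (one-sided, H₁ less) = 0.67623
At α=0.01: p ≥ α → fail to reject H₀

reject H₀: no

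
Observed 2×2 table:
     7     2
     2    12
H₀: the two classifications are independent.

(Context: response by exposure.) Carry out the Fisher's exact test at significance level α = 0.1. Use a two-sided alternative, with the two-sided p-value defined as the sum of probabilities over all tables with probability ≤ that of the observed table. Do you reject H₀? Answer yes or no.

reject H₀: yes

Margins: r₁=9, r₂=14, c₁=9, c₂=14, n=23
p_obs = C(9,7)·C(14,2)/C(23,9); sum pmf over tables with pmf ≤ p_obs
p-value (two-sided) = 0.00661
At α=0.1: p < α → reject H₀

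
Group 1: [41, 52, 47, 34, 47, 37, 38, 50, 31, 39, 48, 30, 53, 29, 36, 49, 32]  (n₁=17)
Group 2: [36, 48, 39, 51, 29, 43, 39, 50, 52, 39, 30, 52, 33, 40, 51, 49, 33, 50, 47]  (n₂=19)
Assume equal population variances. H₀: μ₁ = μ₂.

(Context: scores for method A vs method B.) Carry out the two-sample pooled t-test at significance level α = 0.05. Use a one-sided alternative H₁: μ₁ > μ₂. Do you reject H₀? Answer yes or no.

x̄₁=40.765, s₁=8.212, n₁=17
x̄₂=42.684, s₂=7.938, n₂=19
s_p² = [16·8.212² + 18·7.938²]/34 = 65.0931
SE = √(s_p²·(1/17+1/19)) = 2.6935
t = (40.765−42.684)/2.6935 = -0.7126
df = 34
p-value (one-sided, H₁ greater) = 0.75954
At α=0.05: p ≥ α → fail to reject H₀

reject H₀: no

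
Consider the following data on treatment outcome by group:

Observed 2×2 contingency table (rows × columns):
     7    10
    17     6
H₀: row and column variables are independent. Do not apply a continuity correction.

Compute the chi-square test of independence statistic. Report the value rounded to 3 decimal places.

test statistic = 4.365

Row totals [17, 23], col totals [24, 16], n=40
χ² = (7−10.20)²/10.20 + (10−6.80)²/6.80 + (17−13.80)²/13.80 + (6−9.20)²/9.20 = 4.3649
df = 1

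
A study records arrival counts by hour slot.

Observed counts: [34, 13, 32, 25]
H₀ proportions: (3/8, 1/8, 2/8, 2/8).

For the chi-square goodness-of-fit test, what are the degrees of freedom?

df = k − 1 = 4 − 1 = 3

degrees of freedom = 3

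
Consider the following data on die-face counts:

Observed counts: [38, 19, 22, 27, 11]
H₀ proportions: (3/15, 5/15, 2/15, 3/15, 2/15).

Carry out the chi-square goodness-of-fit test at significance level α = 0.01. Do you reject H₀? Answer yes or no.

reject H₀: yes

n = 117; E_i = n·p_i = [23.40, 39.00, 15.60, 23.40, 15.60]
χ² = (38−23.40)²/23.40 + (19−39.00)²/39.00 + (22−15.60)²/15.60 + (27−23.40)²/23.40 + (11−15.60)²/15.60 = 23.9017
df = 4
p-value (upper-tail) = 0.00008
At α=0.01: p < α → reject H₀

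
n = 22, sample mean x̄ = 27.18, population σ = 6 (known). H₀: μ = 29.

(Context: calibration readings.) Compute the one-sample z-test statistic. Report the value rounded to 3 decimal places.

SE = σ/√n = 6/√22 = 1.2792
z = (x̄−μ₀)/SE = (27.18−29)/1.2792 = -1.4228

test statistic = -1.423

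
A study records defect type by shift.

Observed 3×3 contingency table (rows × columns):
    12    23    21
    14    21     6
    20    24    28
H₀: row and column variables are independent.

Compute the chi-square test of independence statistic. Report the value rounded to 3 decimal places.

Row totals [56, 41, 72], col totals [46, 68, 55], n=169
χ² = (12−15.24)²/15.24 + (23−22.53)²/22.53 + (21−18.22)²/18.22 + (14−11.16)²/11.16 + (21−16.50)²/16.50 + (6−13.34)²/13.34 + (20−19.60)²/19.60 + (24−28.97)²/28.97 + (28−23.43)²/23.43 = 8.8668
df = 4

test statistic = 8.867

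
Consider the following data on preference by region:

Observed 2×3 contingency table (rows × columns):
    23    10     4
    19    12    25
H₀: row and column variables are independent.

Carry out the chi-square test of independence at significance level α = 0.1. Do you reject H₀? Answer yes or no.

reject H₀: yes

Row totals [37, 56], col totals [42, 22, 29], n=93
χ² = (23−16.71)²/16.71 + (10−8.75)²/8.75 + (4−11.54)²/11.54 + (19−25.29)²/25.29 + (12−13.25)²/13.25 + (25−17.46)²/17.46 = 12.4057
df = 2
p-value (upper-tail) = 0.00202
At α=0.1: p < α → reject H₀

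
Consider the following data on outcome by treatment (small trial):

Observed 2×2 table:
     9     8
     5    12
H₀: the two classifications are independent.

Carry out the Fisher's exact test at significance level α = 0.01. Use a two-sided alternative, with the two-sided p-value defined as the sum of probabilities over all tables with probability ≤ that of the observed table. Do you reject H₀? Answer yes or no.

reject H₀: no

Margins: r₁=17, r₂=17, c₁=14, c₂=20, n=34
p_obs = C(17,9)·C(17,5)/C(34,14); sum pmf over tables with pmf ≤ p_obs
p-value (two-sided) = 0.29600
At α=0.01: p ≥ α → fail to reject H₀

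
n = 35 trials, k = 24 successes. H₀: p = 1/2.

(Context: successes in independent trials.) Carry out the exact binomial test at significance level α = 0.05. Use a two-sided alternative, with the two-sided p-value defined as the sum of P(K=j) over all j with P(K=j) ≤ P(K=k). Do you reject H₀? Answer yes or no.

Exact binomial: n=35, k=24, p₀=1/2=0.5000
P(X=j) = C(n,j)·p₀^j·(1−p₀)^(n−j); p = Σ P(X=j) over j with P(X=j) ≤ P(X=24)
p-value (two-sided) = 0.04096
At α=0.05: p < α → reject H₀

reject H₀: yes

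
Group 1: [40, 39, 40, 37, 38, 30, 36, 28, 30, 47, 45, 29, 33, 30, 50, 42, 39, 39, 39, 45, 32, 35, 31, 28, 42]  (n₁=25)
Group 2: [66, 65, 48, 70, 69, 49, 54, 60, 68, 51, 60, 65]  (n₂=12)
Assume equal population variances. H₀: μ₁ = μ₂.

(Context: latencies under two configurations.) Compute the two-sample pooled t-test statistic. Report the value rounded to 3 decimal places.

x̄₁=36.960, s₁=6.248, n₁=25
x̄₂=60.417, s₂=8.039, n₂=12
s_p² = [24·6.248² + 11·8.039²]/35 = 47.0822
SE = √(s_p²·(1/25+1/12)) = 2.4097
t = (36.960−60.417)/2.4097 = -9.7341
df = 35

test statistic = -9.734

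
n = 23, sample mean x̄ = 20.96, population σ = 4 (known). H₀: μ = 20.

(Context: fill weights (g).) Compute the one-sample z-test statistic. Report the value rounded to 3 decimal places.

SE = σ/√n = 4/√23 = 0.8341
z = (x̄−μ₀)/SE = (20.96−20)/0.8341 = 1.1510

test statistic = 1.151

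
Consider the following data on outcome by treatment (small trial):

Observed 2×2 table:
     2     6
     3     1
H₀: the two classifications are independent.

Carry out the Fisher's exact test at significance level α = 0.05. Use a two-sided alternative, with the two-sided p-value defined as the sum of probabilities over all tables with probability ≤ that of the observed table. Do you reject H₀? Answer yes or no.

Margins: r₁=8, r₂=4, c₁=5, c₂=7, n=12
p_obs = C(8,2)·C(4,3)/C(12,5); sum pmf over tables with pmf ≤ p_obs
p-value (two-sided) = 0.22222
At α=0.05: p ≥ α → fail to reject H₀

reject H₀: no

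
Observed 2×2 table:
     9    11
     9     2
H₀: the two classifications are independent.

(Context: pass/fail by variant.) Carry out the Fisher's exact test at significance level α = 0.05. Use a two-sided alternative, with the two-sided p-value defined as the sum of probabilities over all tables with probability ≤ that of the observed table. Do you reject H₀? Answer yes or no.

Margins: r₁=20, r₂=11, c₁=18, c₂=13, n=31
p_obs = C(20,9)·C(11,9)/C(31,18); sum pmf over tables with pmf ≤ p_obs
p-value (two-sided) = 0.06564
At α=0.05: p ≥ α → fail to reject H₀

reject H₀: no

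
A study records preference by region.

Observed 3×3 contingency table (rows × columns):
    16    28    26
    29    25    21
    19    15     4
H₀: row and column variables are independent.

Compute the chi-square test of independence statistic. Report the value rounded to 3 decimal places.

Row totals [70, 75, 38], col totals [64, 68, 51], n=183
χ² = (16−24.48)²/24.48 + (28−26.01)²/26.01 + (26−19.51)²/19.51 + (29−26.23)²/26.23 + (25−27.87)²/27.87 + (21−20.90)²/20.90 + (19−13.29)²/13.29 + (15−14.12)²/14.12 + (4−10.59)²/10.59 = 12.4483
df = 4

test statistic = 12.448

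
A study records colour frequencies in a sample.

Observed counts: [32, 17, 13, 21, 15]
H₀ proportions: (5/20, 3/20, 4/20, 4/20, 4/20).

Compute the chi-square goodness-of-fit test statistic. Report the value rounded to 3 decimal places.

n = 98; E_i = n·p_i = [24.50, 14.70, 19.60, 19.60, 19.60]
χ² = (32−24.50)²/24.50 + (17−14.70)²/14.70 + (13−19.60)²/19.60 + (21−19.60)²/19.60 + (15−19.60)²/19.60 = 6.0578
df = 4

test statistic = 6.058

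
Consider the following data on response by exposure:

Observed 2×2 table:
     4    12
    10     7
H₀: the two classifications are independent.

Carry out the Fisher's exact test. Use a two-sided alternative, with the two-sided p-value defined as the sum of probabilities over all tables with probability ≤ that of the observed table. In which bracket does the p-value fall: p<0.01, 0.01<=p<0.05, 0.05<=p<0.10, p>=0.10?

Margins: r₁=16, r₂=17, c₁=14, c₂=19, n=33
p_obs = C(16,4)·C(17,10)/C(33,14); sum pmf over tables with pmf ≤ p_obs
p-value (two-sided) = 0.07986
→ bracket: 0.05<=p<0.10

p-value bracket: 0.05<=p<0.10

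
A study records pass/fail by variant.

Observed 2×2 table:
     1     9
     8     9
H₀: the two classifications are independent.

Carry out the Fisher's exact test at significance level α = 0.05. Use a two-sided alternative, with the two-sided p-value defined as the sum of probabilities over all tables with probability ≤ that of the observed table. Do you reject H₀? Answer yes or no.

reject H₀: no

Margins: r₁=10, r₂=17, c₁=9, c₂=18, n=27
p_obs = C(10,1)·C(17,8)/C(27,9); sum pmf over tables with pmf ≤ p_obs
p-value (two-sided) = 0.09117
At α=0.05: p ≥ α → fail to reject H₀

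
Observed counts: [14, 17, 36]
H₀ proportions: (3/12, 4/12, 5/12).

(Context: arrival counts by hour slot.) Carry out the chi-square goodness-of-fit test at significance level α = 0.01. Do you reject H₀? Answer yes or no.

n = 67; E_i = n·p_i = [16.75, 22.33, 27.92]
χ² = (14−16.75)²/16.75 + (17−22.33)²/22.33 + (36−27.92)²/27.92 = 4.0657
df = 2
p-value (upper-tail) = 0.13096
At α=0.01: p ≥ α → fail to reject H₀

reject H₀: no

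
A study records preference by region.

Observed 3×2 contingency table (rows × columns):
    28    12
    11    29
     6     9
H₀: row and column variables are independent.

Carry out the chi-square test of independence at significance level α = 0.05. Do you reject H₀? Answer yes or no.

reject H₀: yes

Row totals [40, 40, 15], col totals [45, 50], n=95
χ² = (28−18.95)²/18.95 + (12−21.05)²/21.05 + (11−18.95)²/18.95 + (29−21.05)²/21.05 + (6−7.11)²/7.11 + (9−7.89)²/7.89 = 14.8781
df = 2
p-value (upper-tail) = 0.00059
At α=0.05: p < α → reject H₀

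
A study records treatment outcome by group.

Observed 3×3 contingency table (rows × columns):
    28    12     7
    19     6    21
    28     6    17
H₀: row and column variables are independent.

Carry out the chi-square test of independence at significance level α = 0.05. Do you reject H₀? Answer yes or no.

Row totals [47, 46, 51], col totals [75, 24, 45], n=144
χ² = (28−24.48)²/24.48 + (12−7.83)²/7.83 + (7−14.69)²/14.69 + (19−23.96)²/23.96 + (6−7.67)²/7.67 + (21−14.38)²/14.38 + (28−26.56)²/26.56 + (6−8.50)²/8.50 + (17−15.94)²/15.94 = 12.0720
df = 4
p-value (upper-tail) = 0.01682
At α=0.05: p < α → reject H₀

reject H₀: yes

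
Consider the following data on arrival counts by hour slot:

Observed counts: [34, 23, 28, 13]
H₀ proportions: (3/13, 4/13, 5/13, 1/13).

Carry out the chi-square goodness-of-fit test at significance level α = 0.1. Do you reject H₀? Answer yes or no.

reject H₀: yes

n = 98; E_i = n·p_i = [22.62, 30.15, 37.69, 7.54]
χ² = (34−22.62)²/22.62 + (23−30.15)²/30.15 + (28−37.69)²/37.69 + (13−7.54)²/7.54 = 13.8774
df = 3
p-value (upper-tail) = 0.00308
At α=0.1: p < α → reject H₀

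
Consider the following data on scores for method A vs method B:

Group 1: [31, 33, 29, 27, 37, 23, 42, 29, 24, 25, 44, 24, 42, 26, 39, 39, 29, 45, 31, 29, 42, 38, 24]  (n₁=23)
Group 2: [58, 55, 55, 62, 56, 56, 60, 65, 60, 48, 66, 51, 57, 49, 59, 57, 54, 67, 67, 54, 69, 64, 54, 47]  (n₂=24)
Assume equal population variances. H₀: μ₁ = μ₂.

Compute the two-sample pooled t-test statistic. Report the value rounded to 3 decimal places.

test statistic = -12.754

x̄₁=32.696, s₁=7.333, n₁=23
x̄₂=57.917, s₂=6.199, n₂=24
s_p² = [22·7.333² + 23·6.199²]/45 = 45.9267
SE = √(s_p²·(1/23+1/24)) = 1.9775
t = (32.696−57.917)/1.9775 = -12.7541
df = 45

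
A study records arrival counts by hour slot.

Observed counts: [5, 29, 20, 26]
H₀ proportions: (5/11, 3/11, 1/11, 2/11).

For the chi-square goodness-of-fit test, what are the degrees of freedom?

df = k − 1 = 4 − 1 = 3

degrees of freedom = 3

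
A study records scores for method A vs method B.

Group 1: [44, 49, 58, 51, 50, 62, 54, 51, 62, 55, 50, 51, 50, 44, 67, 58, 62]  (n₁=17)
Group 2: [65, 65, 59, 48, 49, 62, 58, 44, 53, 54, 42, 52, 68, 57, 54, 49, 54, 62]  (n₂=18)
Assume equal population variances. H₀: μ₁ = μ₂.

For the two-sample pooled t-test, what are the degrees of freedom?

df = n₁ + n₂ − 2 = 17 + 18 − 2 = 33

degrees of freedom = 33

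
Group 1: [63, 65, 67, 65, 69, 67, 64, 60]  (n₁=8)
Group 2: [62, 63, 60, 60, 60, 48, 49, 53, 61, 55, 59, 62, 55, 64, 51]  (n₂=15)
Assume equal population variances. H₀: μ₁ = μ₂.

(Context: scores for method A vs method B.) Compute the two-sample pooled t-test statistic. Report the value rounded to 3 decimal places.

x̄₁=65.000, s₁=2.777, n₁=8
x̄₂=57.467, s₂=5.235, n₂=15
s_p² = [7·2.777² + 14·5.235²]/21 = 20.8444
SE = √(s_p²·(1/8+1/15)) = 1.9988
t = (65.000−57.467)/1.9988 = 3.7689
df = 21

test statistic = 3.769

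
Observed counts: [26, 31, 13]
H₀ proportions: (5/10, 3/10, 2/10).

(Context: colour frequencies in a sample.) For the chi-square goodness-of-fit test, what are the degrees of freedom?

degrees of freedom = 2

df = k − 1 = 3 − 1 = 2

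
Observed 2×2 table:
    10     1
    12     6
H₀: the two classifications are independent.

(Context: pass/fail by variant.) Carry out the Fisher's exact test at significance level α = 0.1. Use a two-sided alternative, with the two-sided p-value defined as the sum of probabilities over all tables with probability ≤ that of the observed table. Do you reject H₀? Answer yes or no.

Margins: r₁=11, r₂=18, c₁=22, c₂=7, n=29
p_obs = C(11,10)·C(18,12)/C(29,22); sum pmf over tables with pmf ≤ p_obs
p-value (two-sided) = 0.20205
At α=0.1: p ≥ α → fail to reject H₀

reject H₀: no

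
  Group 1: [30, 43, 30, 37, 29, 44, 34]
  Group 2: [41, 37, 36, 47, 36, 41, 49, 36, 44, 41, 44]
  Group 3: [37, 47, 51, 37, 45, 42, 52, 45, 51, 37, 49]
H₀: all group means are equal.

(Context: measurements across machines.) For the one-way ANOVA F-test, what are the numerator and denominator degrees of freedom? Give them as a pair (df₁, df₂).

degrees of freedom = [2, 26]

k = 3 groups, N = 29 total
df = (k−1, N−k) = (3−1, 29−3) = (2, 26)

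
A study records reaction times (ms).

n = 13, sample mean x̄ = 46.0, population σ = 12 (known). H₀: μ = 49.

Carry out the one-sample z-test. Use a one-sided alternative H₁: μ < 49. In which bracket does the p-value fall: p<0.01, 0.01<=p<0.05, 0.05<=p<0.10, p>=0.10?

p-value bracket: p>=0.10

SE = σ/√n = 12/√13 = 3.3282
z = (x̄−μ₀)/SE = (46.0−49)/3.3282 = -0.9014
p-value (one-sided, H₁ less) = 0.18369
→ bracket: p>=0.10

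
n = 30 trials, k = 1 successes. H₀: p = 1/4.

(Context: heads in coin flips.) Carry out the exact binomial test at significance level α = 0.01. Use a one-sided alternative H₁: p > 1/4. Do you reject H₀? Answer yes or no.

reject H₀: no

Exact binomial: n=30, k=1, p₀=1/4=0.2500
P(X≥1) from Σ C(n,i)·p₀^i·(1−p₀)^(n−i)
p-value (one-sided, H₁ greater) = 0.99982
At α=0.01: p ≥ α → fail to reject H₀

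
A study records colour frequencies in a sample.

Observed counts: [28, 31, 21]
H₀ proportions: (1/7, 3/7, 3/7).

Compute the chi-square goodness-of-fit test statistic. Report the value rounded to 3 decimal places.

test statistic = 29.492

n = 80; E_i = n·p_i = [11.43, 34.29, 34.29]
χ² = (28−11.43)²/11.43 + (31−34.29)²/34.29 + (21−34.29)²/34.29 = 29.4917
df = 2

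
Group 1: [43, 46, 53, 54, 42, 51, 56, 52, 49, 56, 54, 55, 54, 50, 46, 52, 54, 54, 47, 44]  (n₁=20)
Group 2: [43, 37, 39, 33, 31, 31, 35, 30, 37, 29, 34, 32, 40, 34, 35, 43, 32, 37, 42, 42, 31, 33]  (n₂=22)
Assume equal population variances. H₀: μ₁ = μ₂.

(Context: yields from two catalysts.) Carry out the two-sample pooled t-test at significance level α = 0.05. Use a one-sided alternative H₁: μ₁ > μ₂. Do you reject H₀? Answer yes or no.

reject H₀: yes

x̄₁=50.600, s₁=4.465, n₁=20
x̄₂=35.455, s₂=4.426, n₂=22
s_p² = [19·4.465² + 21·4.426²]/40 = 19.7564
SE = √(s_p²·(1/20+1/22)) = 1.3733
t = (50.600−35.455)/1.3733 = 11.0289
df = 40
p-value (one-sided, H₁ greater) = 0.00000
At α=0.05: p < α → reject H₀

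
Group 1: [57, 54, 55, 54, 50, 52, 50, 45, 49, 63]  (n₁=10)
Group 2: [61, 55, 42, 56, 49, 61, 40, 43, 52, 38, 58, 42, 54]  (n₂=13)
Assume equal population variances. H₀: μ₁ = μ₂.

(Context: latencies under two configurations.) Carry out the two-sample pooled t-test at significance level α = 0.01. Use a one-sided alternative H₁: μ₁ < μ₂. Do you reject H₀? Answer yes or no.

reject H₀: no

x̄₁=52.900, s₁=4.954, n₁=10
x̄₂=50.077, s₂=8.210, n₂=13
s_p² = [9·4.954² + 12·8.210²]/21 = 49.0392
SE = √(s_p²·(1/10+1/13)) = 2.9455
t = (52.900−50.077)/2.9455 = 0.9584
df = 21
p-value (one-sided, H₁ less) = 0.82562
At α=0.01: p ≥ α → fail to reject H₀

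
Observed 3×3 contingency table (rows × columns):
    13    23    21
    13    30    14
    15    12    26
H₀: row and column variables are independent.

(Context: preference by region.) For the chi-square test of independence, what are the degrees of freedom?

df = (r−1)(c−1) = (3−1)·(3−1) = 4

degrees of freedom = 4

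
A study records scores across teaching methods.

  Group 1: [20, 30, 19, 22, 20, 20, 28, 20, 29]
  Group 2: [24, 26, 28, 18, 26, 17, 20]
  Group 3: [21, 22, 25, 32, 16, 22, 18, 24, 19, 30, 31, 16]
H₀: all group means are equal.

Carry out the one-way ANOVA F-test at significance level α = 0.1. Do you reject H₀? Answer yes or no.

reject H₀: no

Group means [23.11, 22.71, 23.00], grand mean 22.964
SSB = Σnᵢ(x̄ᵢ−x̄)² = 0.647; SSW = ΣΣ(x−x̄ᵢ)² = 620.317
MSB = 0.647/2 = 0.3234; MSW = 620.317/25 = 24.8127
F = MSB/MSW = 0.0130
df = (2, 25)
p-value (upper-tail) = 0.98706
At α=0.1: p ≥ α → fail to reject H₀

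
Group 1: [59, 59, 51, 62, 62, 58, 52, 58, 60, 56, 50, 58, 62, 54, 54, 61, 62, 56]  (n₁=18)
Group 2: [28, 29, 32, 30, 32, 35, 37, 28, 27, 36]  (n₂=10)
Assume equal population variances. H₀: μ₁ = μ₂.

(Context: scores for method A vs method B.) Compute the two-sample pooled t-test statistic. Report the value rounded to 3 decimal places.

test statistic = 17.299

x̄₁=57.444, s₁=3.929, n₁=18
x̄₂=31.400, s₂=3.596, n₂=10
s_p² = [17·3.929² + 9·3.596²]/26 = 14.5709
SE = √(s_p²·(1/18+1/10)) = 1.5055
t = (57.444−31.400)/1.5055 = 17.2993
df = 26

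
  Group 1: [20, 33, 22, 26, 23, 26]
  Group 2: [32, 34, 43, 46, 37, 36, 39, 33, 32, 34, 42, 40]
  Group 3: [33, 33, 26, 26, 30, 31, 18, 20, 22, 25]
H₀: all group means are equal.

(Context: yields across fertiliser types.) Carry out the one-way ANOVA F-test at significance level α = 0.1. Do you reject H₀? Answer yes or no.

reject H₀: yes

Group means [25.00, 37.33, 26.40], grand mean 30.786
SSB = Σnᵢ(x̄ᵢ−x̄)² = 907.648; SSW = ΣΣ(x−x̄ᵢ)² = 597.067
MSB = 907.648/2 = 453.8238; MSW = 597.067/25 = 23.8827
F = MSB/MSW = 19.0022
df = (2, 25)
p-value (upper-tail) = 0.00001
At α=0.1: p < α → reject H₀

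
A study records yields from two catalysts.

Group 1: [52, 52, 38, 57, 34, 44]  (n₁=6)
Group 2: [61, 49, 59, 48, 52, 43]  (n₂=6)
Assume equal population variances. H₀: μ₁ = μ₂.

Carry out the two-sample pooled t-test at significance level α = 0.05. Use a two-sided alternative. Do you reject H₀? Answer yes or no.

x̄₁=46.167, s₁=8.998, n₁=6
x̄₂=52.000, s₂=6.870, n₂=6
s_p² = [5·8.998² + 5·6.870²]/10 = 64.0833
SE = √(s_p²·(1/6+1/6)) = 4.6218
t = (46.167−52.000)/4.6218 = -1.2621
df = 10
p-value (two-sided) = 0.23554
At α=0.05: p ≥ α → fail to reject H₀

reject H₀: no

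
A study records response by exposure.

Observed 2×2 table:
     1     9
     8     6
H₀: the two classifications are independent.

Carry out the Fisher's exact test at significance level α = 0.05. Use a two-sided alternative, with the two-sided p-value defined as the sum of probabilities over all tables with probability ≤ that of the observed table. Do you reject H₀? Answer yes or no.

reject H₀: yes

Margins: r₁=10, r₂=14, c₁=9, c₂=15, n=24
p_obs = C(10,1)·C(14,8)/C(24,9); sum pmf over tables with pmf ≤ p_obs
p-value (two-sided) = 0.03334
At α=0.05: p < α → reject H₀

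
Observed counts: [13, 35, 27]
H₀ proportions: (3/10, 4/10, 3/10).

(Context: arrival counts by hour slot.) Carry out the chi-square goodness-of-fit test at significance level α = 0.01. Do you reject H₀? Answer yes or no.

n = 75; E_i = n·p_i = [22.50, 30.00, 22.50]
χ² = (13−22.50)²/22.50 + (35−30.00)²/30.00 + (27−22.50)²/22.50 = 5.7444
df = 2
p-value (upper-tail) = 0.05657
At α=0.01: p ≥ α → fail to reject H₀

reject H₀: no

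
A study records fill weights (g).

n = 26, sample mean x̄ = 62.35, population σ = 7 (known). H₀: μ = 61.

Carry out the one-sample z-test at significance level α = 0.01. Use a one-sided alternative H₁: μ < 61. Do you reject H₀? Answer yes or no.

reject H₀: no

SE = σ/√n = 7/√26 = 1.3728
z = (x̄−μ₀)/SE = (62.35−61)/1.3728 = 0.9834
p-value (one-sided, H₁ less) = 0.83729
At α=0.01: p ≥ α → fail to reject H₀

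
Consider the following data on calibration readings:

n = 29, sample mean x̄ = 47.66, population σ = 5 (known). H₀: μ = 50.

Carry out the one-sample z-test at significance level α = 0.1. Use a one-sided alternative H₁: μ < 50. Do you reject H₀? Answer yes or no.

SE = σ/√n = 5/√29 = 0.9285
z = (x̄−μ₀)/SE = (47.66−50)/0.9285 = -2.5203
p-value (one-sided, H₁ less) = 0.00586
At α=0.1: p < α → reject H₀

reject H₀: yes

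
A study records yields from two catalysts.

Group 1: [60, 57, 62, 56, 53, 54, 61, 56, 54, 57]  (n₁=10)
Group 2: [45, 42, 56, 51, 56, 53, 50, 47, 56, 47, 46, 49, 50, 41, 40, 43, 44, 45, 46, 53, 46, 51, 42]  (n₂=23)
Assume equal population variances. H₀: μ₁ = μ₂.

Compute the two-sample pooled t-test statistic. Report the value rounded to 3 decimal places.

test statistic = 5.477

x̄₁=57.000, s₁=3.091, n₁=10
x̄₂=47.783, s₂=4.889, n₂=23
s_p² = [9·3.091² + 22·4.889²]/31 = 19.7391
SE = √(s_p²·(1/10+1/23)) = 1.6829
t = (57.000−47.783)/1.6829 = 5.4771
df = 31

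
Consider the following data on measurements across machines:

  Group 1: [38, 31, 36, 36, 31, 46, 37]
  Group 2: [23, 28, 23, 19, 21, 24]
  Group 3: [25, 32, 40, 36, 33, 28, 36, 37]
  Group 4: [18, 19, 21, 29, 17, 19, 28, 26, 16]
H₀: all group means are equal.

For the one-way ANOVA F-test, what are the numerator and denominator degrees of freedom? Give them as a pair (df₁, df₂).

k = 4 groups, N = 30 total
df = (k−1, N−k) = (4−1, 30−4) = (3, 26)

degrees of freedom = [3, 26]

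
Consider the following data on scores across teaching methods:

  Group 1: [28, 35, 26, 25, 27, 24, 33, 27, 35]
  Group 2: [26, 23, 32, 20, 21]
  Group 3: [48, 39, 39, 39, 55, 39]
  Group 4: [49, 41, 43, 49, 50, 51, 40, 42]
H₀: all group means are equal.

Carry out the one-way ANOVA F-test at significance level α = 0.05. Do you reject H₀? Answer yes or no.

reject H₀: yes

Group means [28.89, 24.40, 43.17, 45.62], grand mean 35.929
SSB = Σnᵢ(x̄ᵢ−x̄)² = 2177.060; SSW = ΣΣ(x−x̄ᵢ)² = 616.797
MSB = 2177.060/3 = 725.6866; MSW = 616.797/24 = 25.6999
F = MSB/MSW = 28.2370
df = (3, 24)
p-value (upper-tail) = 0.00000
At α=0.05: p < α → reject H₀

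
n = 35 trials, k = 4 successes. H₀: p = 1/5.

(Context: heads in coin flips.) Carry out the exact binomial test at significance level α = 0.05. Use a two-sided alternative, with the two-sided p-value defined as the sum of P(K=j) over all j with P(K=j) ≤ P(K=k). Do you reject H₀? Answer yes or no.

Exact binomial: n=35, k=4, p₀=1/5=0.2000
P(X=j) = C(n,j)·p₀^j·(1−p₀)^(n−j); p = Σ P(X=j) over j with P(X=j) ≤ P(X=4)
p-value (two-sided) = 0.28922
At α=0.05: p ≥ α → fail to reject H₀

reject H₀: no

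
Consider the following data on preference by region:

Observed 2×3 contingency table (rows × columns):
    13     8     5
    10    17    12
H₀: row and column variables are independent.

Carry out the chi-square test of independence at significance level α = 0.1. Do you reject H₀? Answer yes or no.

reject H₀: no

Row totals [26, 39], col totals [23, 25, 17], n=65
χ² = (13−9.20)²/9.20 + (8−10.00)²/10.00 + (5−6.80)²/6.80 + (10−13.80)²/13.80 + (17−15.00)²/15.00 + (12−10.20)²/10.20 = 4.0767
df = 2
p-value (upper-tail) = 0.13024
At α=0.1: p ≥ α → fail to reject H₀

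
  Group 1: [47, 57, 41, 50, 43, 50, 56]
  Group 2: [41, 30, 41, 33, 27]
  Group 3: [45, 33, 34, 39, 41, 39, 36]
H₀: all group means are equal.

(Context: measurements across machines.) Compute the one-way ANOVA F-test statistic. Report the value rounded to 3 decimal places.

test statistic = 12.129

Group means [49.14, 34.40, 38.14], grand mean 41.211
SSB = Σnᵢ(x̄ᵢ−x̄)² = 738.244; SSW = ΣΣ(x−x̄ᵢ)² = 486.914
MSB = 738.244/2 = 369.1218; MSW = 486.914/16 = 30.4321
F = MSB/MSW = 12.1293
df = (2, 16)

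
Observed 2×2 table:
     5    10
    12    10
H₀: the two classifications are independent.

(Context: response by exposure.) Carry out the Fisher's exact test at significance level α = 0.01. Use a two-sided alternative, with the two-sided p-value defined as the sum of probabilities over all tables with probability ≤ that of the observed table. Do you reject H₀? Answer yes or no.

reject H₀: no

Margins: r₁=15, r₂=22, c₁=17, c₂=20, n=37
p_obs = C(15,5)·C(22,12)/C(37,17); sum pmf over tables with pmf ≤ p_obs
p-value (two-sided) = 0.31515
At α=0.01: p ≥ α → fail to reject H₀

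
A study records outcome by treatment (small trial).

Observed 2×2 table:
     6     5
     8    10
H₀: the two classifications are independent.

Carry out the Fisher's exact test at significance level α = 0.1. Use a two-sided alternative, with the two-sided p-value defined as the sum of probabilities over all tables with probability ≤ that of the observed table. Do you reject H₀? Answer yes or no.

reject H₀: no

Margins: r₁=11, r₂=18, c₁=14, c₂=15, n=29
p_obs = C(11,6)·C(18,8)/C(29,14); sum pmf over tables with pmf ≤ p_obs
p-value (two-sided) = 0.71038
At α=0.1: p ≥ α → fail to reject H₀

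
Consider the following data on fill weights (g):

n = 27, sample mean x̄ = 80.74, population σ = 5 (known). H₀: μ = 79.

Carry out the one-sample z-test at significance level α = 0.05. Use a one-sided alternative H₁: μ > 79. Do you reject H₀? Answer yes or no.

SE = σ/√n = 5/√27 = 0.9623
z = (x̄−μ₀)/SE = (80.74−79)/0.9623 = 1.8083
p-value (one-sided, H₁ greater) = 0.03528
At α=0.05: p < α → reject H₀

reject H₀: yes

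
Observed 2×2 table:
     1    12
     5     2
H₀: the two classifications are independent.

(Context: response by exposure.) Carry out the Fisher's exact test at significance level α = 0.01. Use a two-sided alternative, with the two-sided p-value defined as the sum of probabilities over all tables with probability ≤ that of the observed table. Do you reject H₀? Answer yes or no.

Margins: r₁=13, r₂=7, c₁=6, c₂=14, n=20
p_obs = C(13,1)·C(7,5)/C(20,6); sum pmf over tables with pmf ≤ p_obs
p-value (two-sided) = 0.00722
At α=0.01: p < α → reject H₀

reject H₀: yes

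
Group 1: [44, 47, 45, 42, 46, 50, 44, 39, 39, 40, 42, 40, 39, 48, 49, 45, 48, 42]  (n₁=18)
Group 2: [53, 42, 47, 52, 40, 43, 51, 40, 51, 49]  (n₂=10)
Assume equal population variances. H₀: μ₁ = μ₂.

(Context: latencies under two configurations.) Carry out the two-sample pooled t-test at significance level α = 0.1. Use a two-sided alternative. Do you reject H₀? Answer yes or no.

x̄₁=43.833, s₁=3.650, n₁=18
x̄₂=46.800, s₂=5.116, n₂=10
s_p² = [17·3.650² + 9·5.116²]/26 = 17.7731
SE = √(s_p²·(1/18+1/10)) = 1.6627
t = (43.833−46.800)/1.6627 = -1.7842
df = 26
p-value (two-sided) = 0.08607
At α=0.1: p < α → reject H₀

reject H₀: yes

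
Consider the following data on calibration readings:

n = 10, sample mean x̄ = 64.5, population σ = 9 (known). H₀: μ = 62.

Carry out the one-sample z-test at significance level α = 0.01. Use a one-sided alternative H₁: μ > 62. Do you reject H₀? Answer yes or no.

reject H₀: no

SE = σ/√n = 9/√10 = 2.8460
z = (x̄−μ₀)/SE = (64.5−62)/2.8460 = 0.8784
p-value (one-sided, H₁ greater) = 0.18986
At α=0.01: p ≥ α → fail to reject H₀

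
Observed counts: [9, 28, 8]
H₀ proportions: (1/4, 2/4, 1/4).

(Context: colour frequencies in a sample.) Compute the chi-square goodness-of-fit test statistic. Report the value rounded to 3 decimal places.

test statistic = 2.733

n = 45; E_i = n·p_i = [11.25, 22.50, 11.25]
χ² = (9−11.25)²/11.25 + (28−22.50)²/22.50 + (8−11.25)²/11.25 = 2.7333
df = 2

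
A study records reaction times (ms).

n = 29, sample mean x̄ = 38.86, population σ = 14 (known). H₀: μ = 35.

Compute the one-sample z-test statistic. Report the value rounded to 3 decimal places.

test statistic = 1.485

SE = σ/√n = 14/√29 = 2.5997
z = (x̄−μ₀)/SE = (38.86−35)/2.5997 = 1.4848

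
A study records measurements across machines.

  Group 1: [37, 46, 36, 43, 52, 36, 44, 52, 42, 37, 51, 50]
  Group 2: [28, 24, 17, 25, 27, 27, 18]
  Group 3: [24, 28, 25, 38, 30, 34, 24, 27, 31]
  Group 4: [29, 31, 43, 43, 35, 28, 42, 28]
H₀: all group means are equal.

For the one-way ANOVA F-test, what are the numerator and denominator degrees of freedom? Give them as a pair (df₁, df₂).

k = 4 groups, N = 36 total
df = (k−1, N−k) = (4−1, 36−4) = (3, 32)

degrees of freedom = [3, 32]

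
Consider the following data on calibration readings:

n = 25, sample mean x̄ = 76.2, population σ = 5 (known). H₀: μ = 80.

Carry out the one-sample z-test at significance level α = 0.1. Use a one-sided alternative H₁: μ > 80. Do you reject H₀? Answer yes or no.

reject H₀: no

SE = σ/√n = 5/√25 = 1.0000
z = (x̄−μ₀)/SE = (76.2−80)/1.0000 = -3.8000
p-value (one-sided, H₁ greater) = 0.99993
At α=0.1: p ≥ α → fail to reject H₀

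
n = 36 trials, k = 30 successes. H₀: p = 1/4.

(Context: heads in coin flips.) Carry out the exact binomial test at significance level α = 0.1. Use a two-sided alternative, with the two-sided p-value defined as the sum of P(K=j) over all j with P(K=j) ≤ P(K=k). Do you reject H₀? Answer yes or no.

Exact binomial: n=36, k=30, p₀=1/4=0.2500
P(X=j) = C(n,j)·p₀^j·(1−p₀)^(n−j); p = Σ P(X=j) over j with P(X=j) ≤ P(X=30)
p-value (two-sided) = 0.00000
At α=0.1: p < α → reject H₀

reject H₀: yes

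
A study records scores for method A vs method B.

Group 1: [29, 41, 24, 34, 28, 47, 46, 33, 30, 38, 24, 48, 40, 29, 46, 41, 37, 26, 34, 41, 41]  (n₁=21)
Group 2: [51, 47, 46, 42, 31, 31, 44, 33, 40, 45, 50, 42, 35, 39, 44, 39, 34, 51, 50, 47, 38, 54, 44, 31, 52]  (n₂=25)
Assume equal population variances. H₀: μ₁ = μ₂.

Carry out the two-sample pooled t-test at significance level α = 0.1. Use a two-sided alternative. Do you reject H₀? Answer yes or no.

reject H₀: yes

x̄₁=36.048, s₁=7.710, n₁=21
x̄₂=42.400, s₂=7.106, n₂=25
s_p² = [20·7.710² + 24·7.106²]/44 = 54.5671
SE = √(s_p²·(1/21+1/25)) = 2.1866
t = (36.048−42.400)/2.1866 = -2.9052
df = 44
p-value (two-sided) = 0.00572
At α=0.1: p < α → reject H₀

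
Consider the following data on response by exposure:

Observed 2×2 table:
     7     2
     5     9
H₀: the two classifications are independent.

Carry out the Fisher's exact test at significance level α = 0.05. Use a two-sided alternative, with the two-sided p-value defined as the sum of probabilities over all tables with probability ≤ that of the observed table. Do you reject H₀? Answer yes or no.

Margins: r₁=9, r₂=14, c₁=12, c₂=11, n=23
p_obs = C(9,7)·C(14,5)/C(23,12); sum pmf over tables with pmf ≤ p_obs
p-value (two-sided) = 0.08938
At α=0.05: p ≥ α → fail to reject H₀

reject H₀: no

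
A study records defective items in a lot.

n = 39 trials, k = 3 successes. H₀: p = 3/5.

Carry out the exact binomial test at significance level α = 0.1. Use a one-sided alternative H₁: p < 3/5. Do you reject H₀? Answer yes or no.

Exact binomial: n=39, k=3, p₀=3/5=0.6000
P(X≤3) from Σ C(n,i)·p₀^i·(1−p₀)^(n−i)
p-value (one-sided, H₁ less) = 0.00000
At α=0.1: p < α → reject H₀

reject H₀: yes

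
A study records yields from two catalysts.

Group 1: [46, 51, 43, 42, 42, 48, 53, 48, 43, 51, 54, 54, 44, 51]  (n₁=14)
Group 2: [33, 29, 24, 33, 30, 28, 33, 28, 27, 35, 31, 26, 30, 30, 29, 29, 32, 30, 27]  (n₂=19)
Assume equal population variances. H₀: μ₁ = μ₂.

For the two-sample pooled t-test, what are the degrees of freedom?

df = n₁ + n₂ − 2 = 14 + 19 − 2 = 31

degrees of freedom = 31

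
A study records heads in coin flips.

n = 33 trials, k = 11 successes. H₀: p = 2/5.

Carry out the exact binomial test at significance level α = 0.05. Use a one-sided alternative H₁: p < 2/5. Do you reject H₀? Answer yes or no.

Exact binomial: n=33, k=11, p₀=2/5=0.4000
P(X≤11) from Σ C(n,i)·p₀^i·(1−p₀)^(n−i)
p-value (one-sided, H₁ less) = 0.27582
At α=0.05: p ≥ α → fail to reject H₀

reject H₀: no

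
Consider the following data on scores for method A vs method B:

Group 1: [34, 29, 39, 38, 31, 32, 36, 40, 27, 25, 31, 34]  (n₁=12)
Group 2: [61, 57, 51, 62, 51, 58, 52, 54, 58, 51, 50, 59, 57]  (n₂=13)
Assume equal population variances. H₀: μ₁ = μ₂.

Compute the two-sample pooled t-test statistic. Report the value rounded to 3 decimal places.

test statistic = -12.640

x̄₁=33.000, s₁=4.729, n₁=12
x̄₂=55.462, s₂=4.156, n₂=13
s_p² = [11·4.729² + 12·4.156²]/23 = 19.7057
SE = √(s_p²·(1/12+1/13)) = 1.7771
t = (33.000−55.462)/1.7771 = -12.6397
df = 23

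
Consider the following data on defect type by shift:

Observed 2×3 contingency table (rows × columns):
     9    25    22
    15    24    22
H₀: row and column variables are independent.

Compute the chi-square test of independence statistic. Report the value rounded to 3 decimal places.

test statistic = 1.309

Row totals [56, 61], col totals [24, 49, 44], n=117
χ² = (9−11.49)²/11.49 + (25−23.45)²/23.45 + (22−21.06)²/21.06 + (15−12.51)²/12.51 + (24−25.55)²/25.55 + (22−22.94)²/22.94 = 1.3091
df = 2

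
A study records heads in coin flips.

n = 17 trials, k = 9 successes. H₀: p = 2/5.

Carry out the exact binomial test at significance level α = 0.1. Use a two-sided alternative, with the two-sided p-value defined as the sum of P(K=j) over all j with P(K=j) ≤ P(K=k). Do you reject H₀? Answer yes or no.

Exact binomial: n=17, k=9, p₀=2/5=0.4000
P(X=j) = C(n,j)·p₀^j·(1−p₀)^(n−j); p = Σ P(X=j) over j with P(X=j) ≤ P(X=9)
p-value (two-sided) = 0.32494
At α=0.1: p ≥ α → fail to reject H₀

reject H₀: no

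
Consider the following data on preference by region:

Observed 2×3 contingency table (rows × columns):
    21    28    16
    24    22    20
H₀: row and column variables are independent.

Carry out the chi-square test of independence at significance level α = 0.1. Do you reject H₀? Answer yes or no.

Row totals [65, 66], col totals [45, 50, 36], n=131
χ² = (21−22.33)²/22.33 + (28−24.81)²/24.81 + (16−17.86)²/17.86 + (24−22.67)²/22.67 + (22−25.19)²/25.19 + (20−18.14)²/18.14 = 1.3569
df = 2
p-value (upper-tail) = 0.50741
At α=0.1: p ≥ α → fail to reject H₀

reject H₀: no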